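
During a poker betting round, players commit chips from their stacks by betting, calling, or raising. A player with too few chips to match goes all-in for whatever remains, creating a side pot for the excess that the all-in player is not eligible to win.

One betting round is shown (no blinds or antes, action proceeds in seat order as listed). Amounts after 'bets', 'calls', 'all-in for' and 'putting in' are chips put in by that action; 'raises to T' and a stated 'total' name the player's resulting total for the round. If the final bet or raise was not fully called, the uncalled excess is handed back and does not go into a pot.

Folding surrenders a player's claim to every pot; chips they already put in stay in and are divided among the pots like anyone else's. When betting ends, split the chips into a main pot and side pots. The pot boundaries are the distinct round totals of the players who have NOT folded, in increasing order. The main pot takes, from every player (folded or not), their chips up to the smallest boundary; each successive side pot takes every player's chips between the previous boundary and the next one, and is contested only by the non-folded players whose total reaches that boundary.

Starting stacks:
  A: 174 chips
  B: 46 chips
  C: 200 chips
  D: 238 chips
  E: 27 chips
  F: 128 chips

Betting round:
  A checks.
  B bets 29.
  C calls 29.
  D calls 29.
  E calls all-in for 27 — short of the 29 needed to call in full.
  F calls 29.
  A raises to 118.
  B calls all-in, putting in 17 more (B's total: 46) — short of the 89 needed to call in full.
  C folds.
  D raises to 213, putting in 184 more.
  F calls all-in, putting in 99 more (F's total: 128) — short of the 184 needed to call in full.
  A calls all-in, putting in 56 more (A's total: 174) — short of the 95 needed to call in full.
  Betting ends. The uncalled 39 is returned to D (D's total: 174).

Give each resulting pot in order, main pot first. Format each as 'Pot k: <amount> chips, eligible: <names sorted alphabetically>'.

Contributions (after 39 returned to D): A=174, B=46, C=29, D=174, E=27, F=128
Folded: C
Pot levels (distinct totals of non-folded players): 27, 46, 128, 174
Layer 1-27: 27 each from A, B, C, D, E, F = 27*6 = 162 chips; eligible A, B, D, E, F
Layer 28-46: A 19 + B 19 + C 2 + D 19 + F 19 = 78 chips; eligible A, B, D, F
Layer 47-128: 82 each from A, D, F = 82*3 = 246 chips; eligible A, D, F
Layer 129-174: 46 each from A, D = 46*2 = 92 chips; eligible A, D

Pot 1: 162 chips, eligible: A, B, D, E, F
Pot 2: 78 chips, eligible: A, B, D, F
Pot 3: 246 chips, eligible: A, D, F
Pot 4: 92 chips, eligible: A, D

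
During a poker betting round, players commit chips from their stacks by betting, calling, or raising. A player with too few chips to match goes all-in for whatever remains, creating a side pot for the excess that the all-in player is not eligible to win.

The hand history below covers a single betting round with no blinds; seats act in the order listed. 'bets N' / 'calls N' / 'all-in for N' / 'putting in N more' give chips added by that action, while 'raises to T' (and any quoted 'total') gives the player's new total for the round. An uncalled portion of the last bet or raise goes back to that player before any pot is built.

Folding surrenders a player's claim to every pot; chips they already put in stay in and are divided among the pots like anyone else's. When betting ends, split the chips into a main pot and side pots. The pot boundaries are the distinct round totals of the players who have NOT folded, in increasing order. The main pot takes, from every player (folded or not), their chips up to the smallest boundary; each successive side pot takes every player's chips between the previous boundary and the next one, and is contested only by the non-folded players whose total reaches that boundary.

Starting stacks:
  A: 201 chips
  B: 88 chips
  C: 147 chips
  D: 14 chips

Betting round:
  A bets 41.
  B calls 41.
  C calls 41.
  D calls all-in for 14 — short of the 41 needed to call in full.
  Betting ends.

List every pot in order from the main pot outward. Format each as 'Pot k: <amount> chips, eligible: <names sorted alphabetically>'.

Pot 1: 56 chips, eligible: A, B, C, D
Pot 2: 81 chips, eligible: A, B, C

Derivation:
Contributions: A=41, B=41, C=41, D=14
Pot levels (distinct totals of non-folded players): 14, 41
Layer 1-14: 14 each from A, B, C, D = 14*4 = 56 chips; eligible A, B, C, D
Layer 15-41: 27 each from A, B, C = 27*3 = 81 chips; eligible A, B, C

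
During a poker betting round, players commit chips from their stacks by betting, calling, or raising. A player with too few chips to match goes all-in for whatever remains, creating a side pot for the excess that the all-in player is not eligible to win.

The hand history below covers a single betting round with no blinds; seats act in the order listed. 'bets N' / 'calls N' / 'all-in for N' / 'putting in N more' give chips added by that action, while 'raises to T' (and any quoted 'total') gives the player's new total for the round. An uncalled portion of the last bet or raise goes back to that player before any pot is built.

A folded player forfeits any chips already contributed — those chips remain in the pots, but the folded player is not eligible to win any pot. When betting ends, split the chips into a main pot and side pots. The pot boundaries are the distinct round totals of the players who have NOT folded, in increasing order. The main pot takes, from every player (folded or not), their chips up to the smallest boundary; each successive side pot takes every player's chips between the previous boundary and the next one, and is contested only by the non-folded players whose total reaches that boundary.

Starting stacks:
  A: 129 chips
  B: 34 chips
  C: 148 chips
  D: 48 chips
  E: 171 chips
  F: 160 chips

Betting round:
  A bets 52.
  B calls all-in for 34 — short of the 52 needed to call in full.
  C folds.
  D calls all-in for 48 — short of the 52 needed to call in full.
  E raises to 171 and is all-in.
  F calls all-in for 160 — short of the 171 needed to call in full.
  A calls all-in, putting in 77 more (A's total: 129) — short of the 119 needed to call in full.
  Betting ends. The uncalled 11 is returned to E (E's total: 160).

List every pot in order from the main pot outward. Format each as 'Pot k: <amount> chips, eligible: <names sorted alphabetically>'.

Pot 1: 170 chips, eligible: A, B, D, E, F
Pot 2: 56 chips, eligible: A, D, E, F
Pot 3: 243 chips, eligible: A, E, F
Pot 4: 62 chips, eligible: E, F

Derivation:
Contributions (after 11 returned to E): A=129, B=34, D=48, E=160, F=160
Folded: C
Pot levels (distinct totals of non-folded players): 34, 48, 129, 160
Layer 1-34: 34 each from A, B, D, E, F = 34*5 = 170 chips; eligible A, B, D, E, F
Layer 35-48: 14 each from A, D, E, F = 14*4 = 56 chips; eligible A, D, E, F
Layer 49-129: 81 each from A, E, F = 81*3 = 243 chips; eligible A, E, F
Layer 130-160: 31 each from E, F = 31*2 = 62 chips; eligible E, F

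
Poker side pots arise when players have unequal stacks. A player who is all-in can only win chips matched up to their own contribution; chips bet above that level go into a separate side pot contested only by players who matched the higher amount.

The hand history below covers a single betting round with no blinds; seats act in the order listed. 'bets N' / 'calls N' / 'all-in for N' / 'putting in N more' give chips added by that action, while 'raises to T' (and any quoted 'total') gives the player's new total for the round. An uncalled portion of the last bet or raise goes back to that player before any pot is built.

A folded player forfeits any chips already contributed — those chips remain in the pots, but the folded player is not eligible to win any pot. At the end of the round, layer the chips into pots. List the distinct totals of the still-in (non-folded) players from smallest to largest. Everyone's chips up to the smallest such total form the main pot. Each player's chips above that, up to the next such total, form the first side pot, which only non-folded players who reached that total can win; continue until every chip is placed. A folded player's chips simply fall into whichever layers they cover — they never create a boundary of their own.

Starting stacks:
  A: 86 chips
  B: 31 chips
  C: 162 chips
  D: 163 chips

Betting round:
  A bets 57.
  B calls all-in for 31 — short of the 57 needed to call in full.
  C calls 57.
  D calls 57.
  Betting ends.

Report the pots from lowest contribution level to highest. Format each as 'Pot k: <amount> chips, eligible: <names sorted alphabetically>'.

Pot 1: 124 chips, eligible: A, B, C, D
Pot 2: 78 chips, eligible: A, C, D

Derivation:
Contributions: A=57, B=31, C=57, D=57
Pot levels (distinct totals of non-folded players): 31, 57
Layer 1-31: 31 each from A, B, C, D = 31*4 = 124 chips; eligible A, B, C, D
Layer 32-57: 26 each from A, C, D = 26*3 = 78 chips; eligible A, C, D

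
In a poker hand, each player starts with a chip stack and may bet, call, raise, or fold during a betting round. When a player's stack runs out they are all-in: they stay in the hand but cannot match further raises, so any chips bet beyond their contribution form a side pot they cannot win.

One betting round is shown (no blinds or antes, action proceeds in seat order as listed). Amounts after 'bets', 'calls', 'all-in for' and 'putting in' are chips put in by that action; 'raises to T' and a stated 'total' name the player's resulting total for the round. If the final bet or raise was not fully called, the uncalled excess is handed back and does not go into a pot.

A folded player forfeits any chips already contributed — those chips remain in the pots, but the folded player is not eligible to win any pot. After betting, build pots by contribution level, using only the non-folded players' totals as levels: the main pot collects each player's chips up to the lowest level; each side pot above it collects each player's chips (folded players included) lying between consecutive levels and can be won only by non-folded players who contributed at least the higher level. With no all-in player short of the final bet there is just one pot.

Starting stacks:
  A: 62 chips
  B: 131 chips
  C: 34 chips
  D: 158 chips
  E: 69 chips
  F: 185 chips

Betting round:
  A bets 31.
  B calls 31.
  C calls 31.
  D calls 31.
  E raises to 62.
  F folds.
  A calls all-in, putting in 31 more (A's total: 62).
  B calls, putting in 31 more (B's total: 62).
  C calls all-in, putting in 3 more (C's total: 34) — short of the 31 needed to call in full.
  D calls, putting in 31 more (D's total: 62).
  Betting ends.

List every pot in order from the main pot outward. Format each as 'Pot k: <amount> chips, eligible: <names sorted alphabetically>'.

Contributions: A=62, B=62, C=34, D=62, E=62
Folded: F
Pot levels (distinct totals of non-folded players): 34, 62
Layer 1-34: 34 each from A, B, C, D, E = 34*5 = 170 chips; eligible A, B, C, D, E
Layer 35-62: 28 each from A, B, D, E = 28*4 = 112 chips; eligible A, B, D, E

Pot 1: 170 chips, eligible: A, B, C, D, E
Pot 2: 112 chips, eligible: A, B, D, E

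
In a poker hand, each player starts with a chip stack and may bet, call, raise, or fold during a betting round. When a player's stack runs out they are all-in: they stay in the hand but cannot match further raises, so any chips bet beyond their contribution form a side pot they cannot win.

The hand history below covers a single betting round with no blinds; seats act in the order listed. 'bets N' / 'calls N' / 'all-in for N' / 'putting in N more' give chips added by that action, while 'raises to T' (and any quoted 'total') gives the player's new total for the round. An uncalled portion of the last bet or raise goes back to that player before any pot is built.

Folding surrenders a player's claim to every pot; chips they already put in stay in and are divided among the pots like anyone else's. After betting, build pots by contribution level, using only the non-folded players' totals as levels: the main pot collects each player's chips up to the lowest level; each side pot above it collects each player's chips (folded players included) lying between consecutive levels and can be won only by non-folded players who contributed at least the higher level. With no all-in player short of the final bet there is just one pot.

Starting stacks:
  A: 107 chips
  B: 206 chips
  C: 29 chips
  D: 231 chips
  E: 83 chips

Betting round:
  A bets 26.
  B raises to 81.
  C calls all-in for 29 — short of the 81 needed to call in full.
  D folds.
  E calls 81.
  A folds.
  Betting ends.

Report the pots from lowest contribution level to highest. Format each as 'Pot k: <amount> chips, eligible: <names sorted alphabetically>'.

Pot 1: 113 chips, eligible: B, C, E
Pot 2: 104 chips, eligible: B, E

Derivation:
Contributions: A=26, B=81, C=29, E=81
Folded: A, D
Pot levels (distinct totals of non-folded players): 29, 81
Layer 1-29: A 26 + B 29 + C 29 + E 29 = 113 chips; eligible B, C, E
Layer 30-81: 52 each from B, E = 52*2 = 104 chips; eligible B, E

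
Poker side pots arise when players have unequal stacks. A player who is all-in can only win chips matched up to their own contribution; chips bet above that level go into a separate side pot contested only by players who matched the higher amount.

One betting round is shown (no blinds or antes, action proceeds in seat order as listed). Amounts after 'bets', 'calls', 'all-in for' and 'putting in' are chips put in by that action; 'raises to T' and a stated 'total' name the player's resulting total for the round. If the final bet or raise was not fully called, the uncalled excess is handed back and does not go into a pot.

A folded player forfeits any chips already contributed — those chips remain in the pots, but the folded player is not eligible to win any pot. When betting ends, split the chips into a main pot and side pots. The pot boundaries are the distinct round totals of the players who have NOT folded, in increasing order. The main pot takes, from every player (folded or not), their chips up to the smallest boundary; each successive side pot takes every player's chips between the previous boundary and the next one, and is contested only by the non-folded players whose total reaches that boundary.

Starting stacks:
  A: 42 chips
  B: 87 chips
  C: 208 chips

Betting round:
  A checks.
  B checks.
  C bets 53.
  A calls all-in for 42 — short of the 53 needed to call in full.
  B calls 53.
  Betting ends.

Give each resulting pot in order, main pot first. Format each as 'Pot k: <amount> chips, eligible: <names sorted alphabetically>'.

Pot 1: 126 chips, eligible: A, B, C
Pot 2: 22 chips, eligible: B, C

Derivation:
Contributions: A=42, B=53, C=53
Pot levels (distinct totals of non-folded players): 42, 53
Layer 1-42: 42 each from A, B, C = 42*3 = 126 chips; eligible A, B, C
Layer 43-53: 11 each from B, C = 11*2 = 22 chips; eligible B, C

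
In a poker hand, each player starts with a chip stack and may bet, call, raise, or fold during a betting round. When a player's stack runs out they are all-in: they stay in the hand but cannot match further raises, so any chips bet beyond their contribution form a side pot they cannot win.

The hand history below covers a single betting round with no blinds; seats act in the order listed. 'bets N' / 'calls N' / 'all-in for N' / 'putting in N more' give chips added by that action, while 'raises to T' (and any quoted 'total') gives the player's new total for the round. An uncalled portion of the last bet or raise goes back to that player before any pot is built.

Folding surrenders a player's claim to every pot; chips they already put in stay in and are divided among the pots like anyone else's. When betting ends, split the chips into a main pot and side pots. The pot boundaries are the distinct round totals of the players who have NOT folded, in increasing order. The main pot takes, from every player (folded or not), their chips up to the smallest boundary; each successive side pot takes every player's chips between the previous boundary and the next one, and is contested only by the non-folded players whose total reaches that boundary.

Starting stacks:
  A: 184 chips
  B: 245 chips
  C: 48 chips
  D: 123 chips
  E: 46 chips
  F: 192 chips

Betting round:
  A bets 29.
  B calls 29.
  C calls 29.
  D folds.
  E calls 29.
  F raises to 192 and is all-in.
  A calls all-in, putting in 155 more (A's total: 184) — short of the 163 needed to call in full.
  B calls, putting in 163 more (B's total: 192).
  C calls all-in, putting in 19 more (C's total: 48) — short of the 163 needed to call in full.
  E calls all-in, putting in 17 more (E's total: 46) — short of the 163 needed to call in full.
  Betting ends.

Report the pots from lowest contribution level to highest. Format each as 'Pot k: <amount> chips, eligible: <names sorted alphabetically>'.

Pot 1: 230 chips, eligible: A, B, C, E, F
Pot 2: 8 chips, eligible: A, B, C, F
Pot 3: 408 chips, eligible: A, B, F
Pot 4: 16 chips, eligible: B, F

Derivation:
Contributions: A=184, B=192, C=48, E=46, F=192
Folded: D
Pot levels (distinct totals of non-folded players): 46, 48, 184, 192
Layer 1-46: 46 each from A, B, C, E, F = 46*5 = 230 chips; eligible A, B, C, E, F
Layer 47-48: 2 each from A, B, C, F = 2*4 = 8 chips; eligible A, B, C, F
Layer 49-184: 136 each from A, B, F = 136*3 = 408 chips; eligible A, B, F
Layer 185-192: 8 each from B, F = 8*2 = 16 chips; eligible B, F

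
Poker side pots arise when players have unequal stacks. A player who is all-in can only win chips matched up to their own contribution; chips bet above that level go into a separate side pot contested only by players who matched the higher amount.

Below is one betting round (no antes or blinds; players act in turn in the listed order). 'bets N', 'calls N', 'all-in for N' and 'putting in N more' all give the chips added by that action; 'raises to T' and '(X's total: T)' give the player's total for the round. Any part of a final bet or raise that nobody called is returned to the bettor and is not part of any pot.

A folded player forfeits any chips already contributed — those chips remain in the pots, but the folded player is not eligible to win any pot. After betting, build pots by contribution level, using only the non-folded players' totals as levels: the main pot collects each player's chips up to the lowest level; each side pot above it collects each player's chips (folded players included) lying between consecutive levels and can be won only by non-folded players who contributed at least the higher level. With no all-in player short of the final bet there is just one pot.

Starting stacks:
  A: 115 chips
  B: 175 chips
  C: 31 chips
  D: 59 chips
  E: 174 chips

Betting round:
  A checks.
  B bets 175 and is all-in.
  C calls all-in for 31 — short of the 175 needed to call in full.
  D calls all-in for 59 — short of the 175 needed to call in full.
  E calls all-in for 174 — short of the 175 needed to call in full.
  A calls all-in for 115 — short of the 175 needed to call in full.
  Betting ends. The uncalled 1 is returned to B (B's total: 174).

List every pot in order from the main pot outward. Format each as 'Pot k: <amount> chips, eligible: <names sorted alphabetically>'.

Pot 1: 155 chips, eligible: A, B, C, D, E
Pot 2: 112 chips, eligible: A, B, D, E
Pot 3: 168 chips, eligible: A, B, E
Pot 4: 118 chips, eligible: B, E

Derivation:
Contributions (after 1 returned to B): A=115, B=174, C=31, D=59, E=174
Pot levels (distinct totals of non-folded players): 31, 59, 115, 174
Layer 1-31: 31 each from A, B, C, D, E = 31*5 = 155 chips; eligible A, B, C, D, E
Layer 32-59: 28 each from A, B, D, E = 28*4 = 112 chips; eligible A, B, D, E
Layer 60-115: 56 each from A, B, E = 56*3 = 168 chips; eligible A, B, E
Layer 116-174: 59 each from B, E = 59*2 = 118 chips; eligible B, E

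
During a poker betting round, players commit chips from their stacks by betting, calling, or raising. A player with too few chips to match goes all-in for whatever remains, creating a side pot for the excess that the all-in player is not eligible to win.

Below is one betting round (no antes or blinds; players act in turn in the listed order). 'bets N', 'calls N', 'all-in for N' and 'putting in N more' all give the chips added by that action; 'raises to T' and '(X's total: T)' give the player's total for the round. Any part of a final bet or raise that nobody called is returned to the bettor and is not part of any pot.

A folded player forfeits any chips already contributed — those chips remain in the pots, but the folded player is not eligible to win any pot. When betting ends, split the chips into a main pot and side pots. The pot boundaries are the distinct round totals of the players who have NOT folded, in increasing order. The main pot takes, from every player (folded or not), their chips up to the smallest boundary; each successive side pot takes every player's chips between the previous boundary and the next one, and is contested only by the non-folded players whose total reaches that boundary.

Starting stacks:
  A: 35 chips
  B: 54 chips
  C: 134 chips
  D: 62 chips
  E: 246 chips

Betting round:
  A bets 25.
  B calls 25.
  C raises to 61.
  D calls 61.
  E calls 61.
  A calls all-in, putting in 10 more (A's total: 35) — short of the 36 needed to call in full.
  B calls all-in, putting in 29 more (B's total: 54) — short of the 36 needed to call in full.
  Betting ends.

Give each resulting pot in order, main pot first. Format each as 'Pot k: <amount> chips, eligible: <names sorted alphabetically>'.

Pot 1: 175 chips, eligible: A, B, C, D, E
Pot 2: 76 chips, eligible: B, C, D, E
Pot 3: 21 chips, eligible: C, D, E

Derivation:
Contributions: A=35, B=54, C=61, D=61, E=61
Pot levels (distinct totals of non-folded players): 35, 54, 61
Layer 1-35: 35 each from A, B, C, D, E = 35*5 = 175 chips; eligible A, B, C, D, E
Layer 36-54: 19 each from B, C, D, E = 19*4 = 76 chips; eligible B, C, D, E
Layer 55-61: 7 each from C, D, E = 7*3 = 21 chips; eligible C, D, E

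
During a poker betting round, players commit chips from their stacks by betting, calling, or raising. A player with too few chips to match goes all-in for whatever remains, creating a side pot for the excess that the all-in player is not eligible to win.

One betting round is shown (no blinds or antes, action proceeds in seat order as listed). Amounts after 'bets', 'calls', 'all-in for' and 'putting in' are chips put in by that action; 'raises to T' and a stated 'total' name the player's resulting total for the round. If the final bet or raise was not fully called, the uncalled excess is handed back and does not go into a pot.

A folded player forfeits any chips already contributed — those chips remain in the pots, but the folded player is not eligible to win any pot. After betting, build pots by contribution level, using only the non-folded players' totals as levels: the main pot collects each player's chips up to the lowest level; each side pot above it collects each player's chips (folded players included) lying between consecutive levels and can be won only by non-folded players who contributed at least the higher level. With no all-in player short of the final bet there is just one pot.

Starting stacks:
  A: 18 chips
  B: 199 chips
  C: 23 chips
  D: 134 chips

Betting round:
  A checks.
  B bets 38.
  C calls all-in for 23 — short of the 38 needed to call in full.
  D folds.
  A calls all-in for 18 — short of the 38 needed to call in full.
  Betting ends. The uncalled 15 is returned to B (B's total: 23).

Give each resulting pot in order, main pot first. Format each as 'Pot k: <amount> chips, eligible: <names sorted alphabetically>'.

Pot 1: 54 chips, eligible: A, B, C
Pot 2: 10 chips, eligible: B, C

Derivation:
Contributions (after 15 returned to B): A=18, B=23, C=23
Folded: D
Pot levels (distinct totals of non-folded players): 18, 23
Layer 1-18: 18 each from A, B, C = 18*3 = 54 chips; eligible A, B, C
Layer 19-23: 5 each from B, C = 5*2 = 10 chips; eligible B, C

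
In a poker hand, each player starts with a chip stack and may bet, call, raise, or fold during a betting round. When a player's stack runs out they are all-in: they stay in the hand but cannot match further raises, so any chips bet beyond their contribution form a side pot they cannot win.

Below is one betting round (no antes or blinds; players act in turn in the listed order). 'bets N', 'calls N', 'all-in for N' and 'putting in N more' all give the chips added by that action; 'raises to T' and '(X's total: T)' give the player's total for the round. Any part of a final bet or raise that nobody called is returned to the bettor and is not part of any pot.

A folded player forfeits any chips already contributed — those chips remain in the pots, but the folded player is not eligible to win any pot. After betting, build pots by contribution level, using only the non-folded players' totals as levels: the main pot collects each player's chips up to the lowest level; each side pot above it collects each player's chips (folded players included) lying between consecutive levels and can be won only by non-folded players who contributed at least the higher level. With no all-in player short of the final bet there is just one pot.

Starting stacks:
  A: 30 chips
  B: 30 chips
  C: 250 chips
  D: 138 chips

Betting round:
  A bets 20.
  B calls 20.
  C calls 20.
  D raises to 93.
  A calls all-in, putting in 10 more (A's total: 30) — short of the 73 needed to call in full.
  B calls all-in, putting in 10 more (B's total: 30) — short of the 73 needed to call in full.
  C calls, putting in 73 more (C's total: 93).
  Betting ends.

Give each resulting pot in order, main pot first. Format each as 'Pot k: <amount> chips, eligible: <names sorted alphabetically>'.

Pot 1: 120 chips, eligible: A, B, C, D
Pot 2: 126 chips, eligible: C, D

Derivation:
Contributions: A=30, B=30, C=93, D=93
Pot levels (distinct totals of non-folded players): 30, 93
Layer 1-30: 30 each from A, B, C, D = 30*4 = 120 chips; eligible A, B, C, D
Layer 31-93: 63 each from C, D = 63*2 = 126 chips; eligible C, D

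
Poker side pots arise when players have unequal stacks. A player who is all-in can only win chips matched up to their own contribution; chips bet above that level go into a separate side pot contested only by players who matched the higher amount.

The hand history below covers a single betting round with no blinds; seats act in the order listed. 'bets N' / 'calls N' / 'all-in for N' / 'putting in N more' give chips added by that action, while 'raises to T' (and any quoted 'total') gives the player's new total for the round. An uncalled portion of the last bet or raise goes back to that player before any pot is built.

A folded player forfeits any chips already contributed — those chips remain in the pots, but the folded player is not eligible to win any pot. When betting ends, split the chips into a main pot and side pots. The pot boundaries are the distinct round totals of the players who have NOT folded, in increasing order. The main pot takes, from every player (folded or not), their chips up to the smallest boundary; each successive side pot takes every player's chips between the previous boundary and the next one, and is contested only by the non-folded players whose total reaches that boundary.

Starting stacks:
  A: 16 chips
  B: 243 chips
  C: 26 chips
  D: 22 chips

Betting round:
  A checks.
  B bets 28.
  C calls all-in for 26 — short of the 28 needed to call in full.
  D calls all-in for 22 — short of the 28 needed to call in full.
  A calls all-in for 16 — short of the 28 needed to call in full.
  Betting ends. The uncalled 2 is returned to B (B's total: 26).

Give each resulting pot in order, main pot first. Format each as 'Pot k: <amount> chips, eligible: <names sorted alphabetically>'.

Contributions (after 2 returned to B): A=16, B=26, C=26, D=22
Pot levels (distinct totals of non-folded players): 16, 22, 26
Layer 1-16: 16 each from A, B, C, D = 16*4 = 64 chips; eligible A, B, C, D
Layer 17-22: 6 each from B, C, D = 6*3 = 18 chips; eligible B, C, D
Layer 23-26: 4 each from B, C = 4*2 = 8 chips; eligible B, C

Pot 1: 64 chips, eligible: A, B, C, D
Pot 2: 18 chips, eligible: B, C, D
Pot 3: 8 chips, eligible: B, C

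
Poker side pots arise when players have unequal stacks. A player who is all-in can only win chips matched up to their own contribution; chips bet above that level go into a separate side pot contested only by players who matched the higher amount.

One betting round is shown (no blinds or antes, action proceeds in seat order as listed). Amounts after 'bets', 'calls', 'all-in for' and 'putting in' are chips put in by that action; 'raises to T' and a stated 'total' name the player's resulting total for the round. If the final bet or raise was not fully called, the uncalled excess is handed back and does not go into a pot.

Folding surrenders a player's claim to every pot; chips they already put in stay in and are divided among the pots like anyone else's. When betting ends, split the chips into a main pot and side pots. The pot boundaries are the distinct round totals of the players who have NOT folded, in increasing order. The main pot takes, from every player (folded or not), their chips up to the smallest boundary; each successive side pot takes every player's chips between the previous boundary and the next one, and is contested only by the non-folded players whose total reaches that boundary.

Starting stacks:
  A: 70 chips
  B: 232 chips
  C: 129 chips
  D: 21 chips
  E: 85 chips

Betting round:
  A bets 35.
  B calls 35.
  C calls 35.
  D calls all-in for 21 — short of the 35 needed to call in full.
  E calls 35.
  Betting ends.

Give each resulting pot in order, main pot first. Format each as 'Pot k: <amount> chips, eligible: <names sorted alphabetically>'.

Contributions: A=35, B=35, C=35, D=21, E=35
Pot levels (distinct totals of non-folded players): 21, 35
Layer 1-21: 21 each from A, B, C, D, E = 21*5 = 105 chips; eligible A, B, C, D, E
Layer 22-35: 14 each from A, B, C, E = 14*4 = 56 chips; eligible A, B, C, E

Pot 1: 105 chips, eligible: A, B, C, D, E
Pot 2: 56 chips, eligible: A, B, C, E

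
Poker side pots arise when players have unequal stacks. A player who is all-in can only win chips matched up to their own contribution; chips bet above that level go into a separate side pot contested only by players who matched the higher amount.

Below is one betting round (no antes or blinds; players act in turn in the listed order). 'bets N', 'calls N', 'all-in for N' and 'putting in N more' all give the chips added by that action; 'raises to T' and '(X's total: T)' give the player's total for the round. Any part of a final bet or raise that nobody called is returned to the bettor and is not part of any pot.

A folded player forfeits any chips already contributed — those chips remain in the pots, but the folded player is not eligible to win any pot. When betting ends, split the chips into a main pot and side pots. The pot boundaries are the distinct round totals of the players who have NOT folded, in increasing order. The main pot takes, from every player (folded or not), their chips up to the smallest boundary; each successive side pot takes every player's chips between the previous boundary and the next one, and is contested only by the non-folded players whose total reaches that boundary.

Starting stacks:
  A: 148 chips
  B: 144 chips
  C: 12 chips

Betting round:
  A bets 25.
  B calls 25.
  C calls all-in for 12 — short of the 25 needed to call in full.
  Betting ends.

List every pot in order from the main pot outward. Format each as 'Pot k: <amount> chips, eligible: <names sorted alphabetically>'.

Pot 1: 36 chips, eligible: A, B, C
Pot 2: 26 chips, eligible: A, B

Derivation:
Contributions: A=25, B=25, C=12
Pot levels (distinct totals of non-folded players): 12, 25
Layer 1-12: 12 each from A, B, C = 12*3 = 36 chips; eligible A, B, C
Layer 13-25: 13 each from A, B = 13*2 = 26 chips; eligible A, B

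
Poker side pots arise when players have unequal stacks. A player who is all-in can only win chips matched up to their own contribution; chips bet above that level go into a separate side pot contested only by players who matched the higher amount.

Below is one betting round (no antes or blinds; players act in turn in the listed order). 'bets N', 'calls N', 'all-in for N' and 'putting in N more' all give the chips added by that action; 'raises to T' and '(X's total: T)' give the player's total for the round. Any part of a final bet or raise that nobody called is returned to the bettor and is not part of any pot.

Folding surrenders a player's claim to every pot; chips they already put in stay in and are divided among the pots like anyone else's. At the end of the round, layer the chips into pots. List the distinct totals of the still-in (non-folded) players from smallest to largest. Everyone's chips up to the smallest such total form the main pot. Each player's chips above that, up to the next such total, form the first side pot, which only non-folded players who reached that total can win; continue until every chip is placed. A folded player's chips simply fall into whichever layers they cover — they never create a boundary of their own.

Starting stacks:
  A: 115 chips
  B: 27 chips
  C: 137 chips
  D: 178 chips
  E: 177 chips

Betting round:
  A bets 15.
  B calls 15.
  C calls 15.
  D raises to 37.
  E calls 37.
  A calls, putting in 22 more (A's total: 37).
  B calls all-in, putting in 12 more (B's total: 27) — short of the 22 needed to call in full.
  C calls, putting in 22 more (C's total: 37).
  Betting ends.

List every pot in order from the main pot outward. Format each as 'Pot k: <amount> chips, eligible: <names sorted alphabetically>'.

Contributions: A=37, B=27, C=37, D=37, E=37
Pot levels (distinct totals of non-folded players): 27, 37
Layer 1-27: 27 each from A, B, C, D, E = 27*5 = 135 chips; eligible A, B, C, D, E
Layer 28-37: 10 each from A, C, D, E = 10*4 = 40 chips; eligible A, C, D, E

Pot 1: 135 chips, eligible: A, B, C, D, E
Pot 2: 40 chips, eligible: A, C, D, E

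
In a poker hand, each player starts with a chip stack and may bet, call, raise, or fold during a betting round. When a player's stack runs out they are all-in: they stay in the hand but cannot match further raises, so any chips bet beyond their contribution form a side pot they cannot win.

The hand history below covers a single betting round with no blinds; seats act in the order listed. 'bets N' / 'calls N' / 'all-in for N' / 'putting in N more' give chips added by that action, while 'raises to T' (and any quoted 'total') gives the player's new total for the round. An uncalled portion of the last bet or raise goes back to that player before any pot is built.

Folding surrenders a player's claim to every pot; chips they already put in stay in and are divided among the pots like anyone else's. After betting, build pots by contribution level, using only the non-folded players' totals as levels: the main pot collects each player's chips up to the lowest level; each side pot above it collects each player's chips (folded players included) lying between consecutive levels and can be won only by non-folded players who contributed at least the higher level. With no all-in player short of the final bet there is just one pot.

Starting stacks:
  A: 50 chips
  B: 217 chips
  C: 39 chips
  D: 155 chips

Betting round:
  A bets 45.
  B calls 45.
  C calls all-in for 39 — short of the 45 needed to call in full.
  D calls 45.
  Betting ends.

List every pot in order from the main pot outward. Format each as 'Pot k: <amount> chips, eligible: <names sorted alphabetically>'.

Contributions: A=45, B=45, C=39, D=45
Pot levels (distinct totals of non-folded players): 39, 45
Layer 1-39: 39 each from A, B, C, D = 39*4 = 156 chips; eligible A, B, C, D
Layer 40-45: 6 each from A, B, D = 6*3 = 18 chips; eligible A, B, D

Pot 1: 156 chips, eligible: A, B, C, D
Pot 2: 18 chips, eligible: A, B, D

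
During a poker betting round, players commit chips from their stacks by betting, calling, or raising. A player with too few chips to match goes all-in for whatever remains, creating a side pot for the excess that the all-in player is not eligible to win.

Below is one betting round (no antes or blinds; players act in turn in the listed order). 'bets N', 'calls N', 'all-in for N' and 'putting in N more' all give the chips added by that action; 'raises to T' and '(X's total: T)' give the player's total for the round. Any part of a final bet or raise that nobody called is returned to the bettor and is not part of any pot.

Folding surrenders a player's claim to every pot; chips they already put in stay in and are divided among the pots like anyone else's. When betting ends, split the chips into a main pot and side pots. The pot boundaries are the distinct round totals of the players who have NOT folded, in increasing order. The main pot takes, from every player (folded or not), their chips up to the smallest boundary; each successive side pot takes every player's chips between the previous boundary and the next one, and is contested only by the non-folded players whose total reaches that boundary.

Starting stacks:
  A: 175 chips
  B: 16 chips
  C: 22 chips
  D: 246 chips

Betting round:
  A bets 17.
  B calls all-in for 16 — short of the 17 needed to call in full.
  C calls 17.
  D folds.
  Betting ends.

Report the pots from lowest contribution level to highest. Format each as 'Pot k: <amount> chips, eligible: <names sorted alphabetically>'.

Pot 1: 48 chips, eligible: A, B, C
Pot 2: 2 chips, eligible: A, C

Derivation:
Contributions: A=17, B=16, C=17
Folded: D
Pot levels (distinct totals of non-folded players): 16, 17
Layer 1-16: 16 each from A, B, C = 16*3 = 48 chips; eligible A, B, C
Layer 17-17: 1 each from A, C = 1*2 = 2 chips; eligible A, C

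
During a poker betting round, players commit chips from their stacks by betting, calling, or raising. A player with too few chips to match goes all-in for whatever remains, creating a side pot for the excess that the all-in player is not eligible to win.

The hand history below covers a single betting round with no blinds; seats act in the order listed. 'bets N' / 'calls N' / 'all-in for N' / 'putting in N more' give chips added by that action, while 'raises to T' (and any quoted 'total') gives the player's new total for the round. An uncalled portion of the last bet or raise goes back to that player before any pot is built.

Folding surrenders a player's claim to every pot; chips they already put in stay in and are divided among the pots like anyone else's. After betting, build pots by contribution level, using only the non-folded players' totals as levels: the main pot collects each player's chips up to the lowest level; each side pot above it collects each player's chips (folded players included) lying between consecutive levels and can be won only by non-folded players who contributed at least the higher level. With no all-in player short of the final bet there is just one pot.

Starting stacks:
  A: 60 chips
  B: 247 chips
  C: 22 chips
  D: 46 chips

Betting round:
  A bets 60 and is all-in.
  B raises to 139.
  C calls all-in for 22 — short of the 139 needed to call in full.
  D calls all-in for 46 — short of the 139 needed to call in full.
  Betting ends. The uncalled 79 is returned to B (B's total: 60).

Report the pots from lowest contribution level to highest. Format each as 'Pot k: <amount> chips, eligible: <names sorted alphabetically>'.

Contributions (after 79 returned to B): A=60, B=60, C=22, D=46
Pot levels (distinct totals of non-folded players): 22, 46, 60
Layer 1-22: 22 each from A, B, C, D = 22*4 = 88 chips; eligible A, B, C, D
Layer 23-46: 24 each from A, B, D = 24*3 = 72 chips; eligible A, B, D
Layer 47-60: 14 each from A, B = 14*2 = 28 chips; eligible A, B

Pot 1: 88 chips, eligible: A, B, C, D
Pot 2: 72 chips, eligible: A, B, D
Pot 3: 28 chips, eligible: A, B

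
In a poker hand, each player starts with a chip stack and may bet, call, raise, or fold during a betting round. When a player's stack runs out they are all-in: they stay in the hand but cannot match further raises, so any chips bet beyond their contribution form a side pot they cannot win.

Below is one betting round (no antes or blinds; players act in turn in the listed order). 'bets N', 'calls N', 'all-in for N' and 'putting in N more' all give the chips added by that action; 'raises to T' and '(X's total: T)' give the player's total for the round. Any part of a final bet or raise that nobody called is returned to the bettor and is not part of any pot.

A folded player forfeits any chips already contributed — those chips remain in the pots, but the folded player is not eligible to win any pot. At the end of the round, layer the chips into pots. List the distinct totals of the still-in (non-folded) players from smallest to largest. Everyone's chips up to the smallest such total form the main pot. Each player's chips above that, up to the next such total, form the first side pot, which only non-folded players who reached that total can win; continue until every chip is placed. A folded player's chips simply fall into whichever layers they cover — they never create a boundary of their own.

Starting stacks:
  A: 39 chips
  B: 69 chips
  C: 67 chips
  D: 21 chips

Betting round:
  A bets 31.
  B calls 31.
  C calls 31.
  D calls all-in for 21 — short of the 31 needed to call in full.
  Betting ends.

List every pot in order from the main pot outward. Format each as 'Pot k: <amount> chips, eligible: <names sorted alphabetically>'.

Pot 1: 84 chips, eligible: A, B, C, D
Pot 2: 30 chips, eligible: A, B, C

Derivation:
Contributions: A=31, B=31, C=31, D=21
Pot levels (distinct totals of non-folded players): 21, 31
Layer 1-21: 21 each from A, B, C, D = 21*4 = 84 chips; eligible A, B, C, D
Layer 22-31: 10 each from A, B, C = 10*3 = 30 chips; eligible A, B, C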